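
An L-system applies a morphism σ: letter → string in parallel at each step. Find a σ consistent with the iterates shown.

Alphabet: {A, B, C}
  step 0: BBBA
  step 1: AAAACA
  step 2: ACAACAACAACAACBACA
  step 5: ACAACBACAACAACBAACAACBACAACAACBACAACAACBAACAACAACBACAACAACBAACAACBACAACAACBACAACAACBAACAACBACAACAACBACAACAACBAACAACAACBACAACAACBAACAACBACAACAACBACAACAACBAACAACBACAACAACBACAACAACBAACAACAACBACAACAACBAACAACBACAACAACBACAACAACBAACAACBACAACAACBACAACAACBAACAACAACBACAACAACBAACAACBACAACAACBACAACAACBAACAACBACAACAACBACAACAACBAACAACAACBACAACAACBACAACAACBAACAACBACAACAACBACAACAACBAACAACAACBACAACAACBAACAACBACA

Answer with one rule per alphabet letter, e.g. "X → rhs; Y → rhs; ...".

A->ACA, B->A, C->ACB

  step 1 ⇒ step 2: AAAACA ⇒ ACA·ACA·ACA·ACA·ACB·ACA
    A ↦ ACA
    C ↦ ACB
  step 0 ⇒ step 1: BBBA ⇒ A·A·A·ACA
    B ↦ A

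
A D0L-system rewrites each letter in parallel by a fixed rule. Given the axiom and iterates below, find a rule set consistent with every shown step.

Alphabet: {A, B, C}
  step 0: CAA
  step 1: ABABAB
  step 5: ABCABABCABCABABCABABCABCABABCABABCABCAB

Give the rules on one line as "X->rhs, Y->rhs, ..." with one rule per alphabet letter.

A->AB, B->C, C->AB

  step 0 ⇒ step 1: CAA ⇒ AB·AB·AB
    A ↦ AB
    C ↦ AB
    B ↦ C  (constrained at step 1)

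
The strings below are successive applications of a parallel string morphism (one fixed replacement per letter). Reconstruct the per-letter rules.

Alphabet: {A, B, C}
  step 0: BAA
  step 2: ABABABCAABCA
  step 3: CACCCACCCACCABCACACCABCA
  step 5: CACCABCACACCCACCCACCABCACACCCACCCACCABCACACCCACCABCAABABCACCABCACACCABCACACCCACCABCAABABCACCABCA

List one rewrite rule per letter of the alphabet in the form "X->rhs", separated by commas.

  step 2 ⇒ step 3: ABABABCAABCA ⇒ CA·CC·CA·CC·CA·CC·AB·CA·CA·CC·AB·CA
    A ↦ CA
    B ↦ CC
    C ↦ AB

A->CA, B->CC, C->AB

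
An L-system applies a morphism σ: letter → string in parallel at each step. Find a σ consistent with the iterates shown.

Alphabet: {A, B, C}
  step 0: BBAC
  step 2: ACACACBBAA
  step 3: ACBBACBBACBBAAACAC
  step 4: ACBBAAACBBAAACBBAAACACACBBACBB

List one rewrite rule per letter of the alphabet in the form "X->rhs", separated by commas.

  step 3 ⇒ step 4: ACBBACBBACBBAAACAC ⇒ AC·BB·A·A·AC·BB·A·A·AC·BB·A·A·AC·AC·AC·BB·AC·BB
    A ↦ AC
    B ↦ A
    C ↦ BB

A->AC, B->A, C->BB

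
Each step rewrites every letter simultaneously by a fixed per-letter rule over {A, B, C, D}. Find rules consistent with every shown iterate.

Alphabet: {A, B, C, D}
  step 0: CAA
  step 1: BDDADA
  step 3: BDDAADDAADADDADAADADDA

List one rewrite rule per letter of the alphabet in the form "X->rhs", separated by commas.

A->DA, B->C, C->BD, D->AD

  step 0 ⇒ step 1: CAA ⇒ BD·DA·DA
    A ↦ DA
    C ↦ BD
    B ↦ C  (constrained at step 1)
    D ↦ AD  (constrained at step 1)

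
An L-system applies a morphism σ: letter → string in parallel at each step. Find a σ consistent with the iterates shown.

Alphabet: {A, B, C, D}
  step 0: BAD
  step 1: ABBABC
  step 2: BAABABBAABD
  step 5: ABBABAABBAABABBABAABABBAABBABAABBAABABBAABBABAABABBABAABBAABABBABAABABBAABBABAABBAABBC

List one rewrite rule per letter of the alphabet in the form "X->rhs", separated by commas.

  step 1 ⇒ step 2: ABBABC ⇒ BA·AB·AB·BA·AB·D
    A ↦ BA
    B ↦ AB
    C ↦ D
  step 0 ⇒ step 1: BAD ⇒ AB·BA·BC
    D ↦ BC

A->BA, B->AB, C->D, D->BC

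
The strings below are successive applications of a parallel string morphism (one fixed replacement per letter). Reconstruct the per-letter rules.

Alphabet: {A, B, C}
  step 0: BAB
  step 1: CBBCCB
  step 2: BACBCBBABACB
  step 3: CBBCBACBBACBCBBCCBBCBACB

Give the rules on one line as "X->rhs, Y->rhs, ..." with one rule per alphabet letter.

  step 2 ⇒ step 3: BACBCBBABACB ⇒ CB·BC·BA·CB·BA·CB·CB·BC·CB·BC·BA·CB
    A ↦ BC
    B ↦ CB
    C ↦ BA

A->BC, B->CB, C->BA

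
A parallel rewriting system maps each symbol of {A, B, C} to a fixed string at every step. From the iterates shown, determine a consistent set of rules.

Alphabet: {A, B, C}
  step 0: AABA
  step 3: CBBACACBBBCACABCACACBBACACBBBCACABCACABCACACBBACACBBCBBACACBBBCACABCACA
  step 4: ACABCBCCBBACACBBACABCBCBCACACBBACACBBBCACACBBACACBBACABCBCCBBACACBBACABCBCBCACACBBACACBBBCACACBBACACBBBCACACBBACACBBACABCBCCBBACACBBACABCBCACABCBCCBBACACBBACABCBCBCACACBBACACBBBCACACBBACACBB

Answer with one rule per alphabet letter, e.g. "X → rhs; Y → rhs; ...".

A->CBB, B->BC, C->ACA

  step 3 ⇒ step 4: CBBACACBBBCACABCACACBBACACBBBCACABCACABCACACBBACACBBCBBACACBBBCACABCACA ⇒ ACA·BC·BC·CBB·ACA·CBB·ACA·BC·BC·BC·ACA·CBB·ACA·CBB·BC·ACA·CBB·ACA·CBB·ACA·BC·BC·CBB·ACA·CBB·ACA·BC·BC·BC·ACA·CBB·ACA·CBB·BC·ACA·CBB·ACA·CBB·BC·ACA·CBB·ACA·CBB·ACA·BC·BC·CBB·ACA·CBB·ACA·BC·BC·ACA·BC·BC·CBB·ACA·CBB·ACA·BC·BC·BC·ACA·CBB·ACA·CBB·BC·ACA·CBB·ACA·CBB
    A ↦ CBB
    B ↦ BC
    C ↦ ACA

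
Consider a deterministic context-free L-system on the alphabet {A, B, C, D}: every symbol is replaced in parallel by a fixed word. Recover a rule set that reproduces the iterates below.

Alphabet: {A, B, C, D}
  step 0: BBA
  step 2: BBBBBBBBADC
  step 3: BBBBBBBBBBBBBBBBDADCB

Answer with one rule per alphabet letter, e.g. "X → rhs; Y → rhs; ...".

A->D, B->BB, C->B, D->ADC

  step 2 ⇒ step 3: BBBBBBBBADC ⇒ BB·BB·BB·BB·BB·BB·BB·BB·D·ADC·B
    A ↦ D
    B ↦ BB
    C ↦ B
    D ↦ ADC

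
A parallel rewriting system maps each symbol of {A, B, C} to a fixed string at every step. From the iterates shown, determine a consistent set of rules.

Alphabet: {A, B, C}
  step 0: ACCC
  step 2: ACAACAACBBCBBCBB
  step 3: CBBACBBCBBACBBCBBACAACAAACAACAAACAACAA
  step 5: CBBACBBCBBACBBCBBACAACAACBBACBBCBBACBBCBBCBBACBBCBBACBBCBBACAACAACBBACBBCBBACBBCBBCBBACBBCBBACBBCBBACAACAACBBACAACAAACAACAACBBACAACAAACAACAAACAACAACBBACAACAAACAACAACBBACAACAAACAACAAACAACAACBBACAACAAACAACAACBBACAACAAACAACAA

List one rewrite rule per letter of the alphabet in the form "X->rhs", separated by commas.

  step 2 ⇒ step 3: ACAACAACBBCBBCBB ⇒ CBB·A·CBB·CBB·A·CBB·CBB·A·CAA·CAA·A·CAA·CAA·A·CAA·CAA
    A ↦ CBB
    B ↦ CAA
    C ↦ A

A->CBB, B->CAA, C->A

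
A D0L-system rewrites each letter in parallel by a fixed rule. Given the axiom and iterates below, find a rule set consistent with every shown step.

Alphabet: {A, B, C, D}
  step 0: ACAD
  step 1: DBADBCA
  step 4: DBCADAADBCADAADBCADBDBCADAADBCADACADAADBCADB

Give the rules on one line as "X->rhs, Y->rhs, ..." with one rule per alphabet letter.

A->DB, B->DA, C->A, D->CA

  step 0 ⇒ step 1: ACAD ⇒ DB·A·DB·CA
    A ↦ DB
    C ↦ A
    D ↦ CA
    B ↦ DA  (constrained at step 1)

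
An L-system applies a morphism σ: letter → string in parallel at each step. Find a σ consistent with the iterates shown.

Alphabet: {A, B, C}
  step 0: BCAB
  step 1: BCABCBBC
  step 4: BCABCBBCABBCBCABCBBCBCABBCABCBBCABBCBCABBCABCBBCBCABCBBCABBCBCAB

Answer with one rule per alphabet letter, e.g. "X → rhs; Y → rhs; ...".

A->CB, B->BC, C->AB

  step 0 ⇒ step 1: BCAB ⇒ BC·AB·CB·BC
    A ↦ CB
    B ↦ BC
    C ↦ AB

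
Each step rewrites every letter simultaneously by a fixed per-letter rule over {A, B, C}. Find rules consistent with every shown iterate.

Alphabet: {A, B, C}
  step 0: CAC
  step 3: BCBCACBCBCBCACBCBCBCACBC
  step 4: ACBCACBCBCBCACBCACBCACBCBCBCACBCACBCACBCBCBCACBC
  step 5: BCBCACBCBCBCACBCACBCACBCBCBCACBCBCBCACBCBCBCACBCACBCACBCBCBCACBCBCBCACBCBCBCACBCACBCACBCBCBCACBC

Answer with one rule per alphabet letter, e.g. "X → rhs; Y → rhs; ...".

A->BC, B->AC, C->BC

  step 4 ⇒ step 5: ACBCACBCBCBCACBCACBCACBCBCBCACBCACBCACBCBCBCACBC ⇒ BC·BC·AC·BC·BC·BC·AC·BC·AC·BC·AC·BC·BC·BC·AC·BC·BC·BC·AC·BC·BC·BC·AC·BC·AC·BC·AC·BC·BC·BC·AC·BC·BC·BC·AC·BC·BC·BC·AC·BC·AC·BC·AC·BC·BC·BC·AC·BC
    A ↦ BC
    B ↦ AC
    C ↦ BC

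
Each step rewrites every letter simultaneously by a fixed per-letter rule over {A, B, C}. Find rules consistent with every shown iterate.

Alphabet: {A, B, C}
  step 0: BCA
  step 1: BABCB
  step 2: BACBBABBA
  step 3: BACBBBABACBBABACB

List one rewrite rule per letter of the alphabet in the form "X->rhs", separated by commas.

  step 2 ⇒ step 3: BACBBABBA ⇒ BA·CB·B·BA·BA·CB·BA·BA·CB
    A ↦ CB
    B ↦ BA
    C ↦ B

A->CB, B->BA, C->B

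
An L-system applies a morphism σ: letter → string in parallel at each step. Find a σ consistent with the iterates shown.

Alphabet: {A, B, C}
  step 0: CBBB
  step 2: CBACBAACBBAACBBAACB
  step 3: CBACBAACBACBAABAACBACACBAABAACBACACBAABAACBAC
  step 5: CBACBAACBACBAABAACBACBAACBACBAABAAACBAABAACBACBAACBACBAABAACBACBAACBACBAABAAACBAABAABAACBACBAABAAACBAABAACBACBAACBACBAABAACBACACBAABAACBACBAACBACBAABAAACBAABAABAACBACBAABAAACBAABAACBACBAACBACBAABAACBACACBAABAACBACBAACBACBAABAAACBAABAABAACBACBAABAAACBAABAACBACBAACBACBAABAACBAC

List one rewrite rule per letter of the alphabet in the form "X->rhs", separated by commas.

  step 2 ⇒ step 3: CBACBAACBBAACBBAACB ⇒ CB·AC·BAA·CB·AC·BAA·BAA·CB·AC·AC·BAA·BAA·CB·AC·AC·BAA·BAA·CB·AC
    A ↦ BAA
    B ↦ AC
    C ↦ CB

A->BAA, B->AC, C->CB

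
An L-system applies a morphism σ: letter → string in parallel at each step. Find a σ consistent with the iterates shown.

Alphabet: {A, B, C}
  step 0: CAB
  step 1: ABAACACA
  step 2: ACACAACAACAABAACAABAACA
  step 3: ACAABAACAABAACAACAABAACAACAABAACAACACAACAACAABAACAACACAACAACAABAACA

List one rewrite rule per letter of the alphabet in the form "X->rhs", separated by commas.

  step 2 ⇒ step 3: ACACAACAACAABAACAABAACA ⇒ ACA·ABA·ACA·ABA·ACA·ACA·ABA·ACA·ACA·ABA·ACA·ACA·CA·ACA·ACA·ABA·ACA·ACA·CA·ACA·ACA·ABA·ACA
    A ↦ ACA
    B ↦ CA
    C ↦ ABA

A->ACA, B->CA, C->ABA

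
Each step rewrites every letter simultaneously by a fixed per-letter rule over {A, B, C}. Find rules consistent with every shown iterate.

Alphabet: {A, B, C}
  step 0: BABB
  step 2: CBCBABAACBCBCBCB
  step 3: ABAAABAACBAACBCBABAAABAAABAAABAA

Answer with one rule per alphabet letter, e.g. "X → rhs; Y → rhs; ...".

  step 2 ⇒ step 3: CBCBABAACBCBCBCB ⇒ AB·AA·AB·AA·CB·AA·CB·CB·AB·AA·AB·AA·AB·AA·AB·AA
    A ↦ CB
    B ↦ AA
    C ↦ AB

A->CB, B->AA, C->AB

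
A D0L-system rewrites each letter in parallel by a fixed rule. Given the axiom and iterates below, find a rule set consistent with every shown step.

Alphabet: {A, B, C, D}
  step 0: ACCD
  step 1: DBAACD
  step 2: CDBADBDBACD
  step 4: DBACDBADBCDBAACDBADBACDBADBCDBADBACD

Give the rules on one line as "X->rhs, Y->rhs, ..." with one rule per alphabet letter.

A->DB, B->BA, C->A, D->CD

  step 1 ⇒ step 2: DBAACD ⇒ CD·BA·DB·DB·A·CD
    A ↦ DB
    B ↦ BA
    C ↦ A
    D ↦ CD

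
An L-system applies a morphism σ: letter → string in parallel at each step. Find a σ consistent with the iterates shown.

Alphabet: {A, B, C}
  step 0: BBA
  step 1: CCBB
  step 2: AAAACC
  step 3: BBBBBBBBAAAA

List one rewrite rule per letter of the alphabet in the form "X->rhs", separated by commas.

  step 2 ⇒ step 3: AAAACC ⇒ BB·BB·BB·BB·AA·AA
    A ↦ BB
    C ↦ AA
  step 0 ⇒ step 1: BBA ⇒ C·C·BB
    B ↦ C

A->BB, B->C, C->AA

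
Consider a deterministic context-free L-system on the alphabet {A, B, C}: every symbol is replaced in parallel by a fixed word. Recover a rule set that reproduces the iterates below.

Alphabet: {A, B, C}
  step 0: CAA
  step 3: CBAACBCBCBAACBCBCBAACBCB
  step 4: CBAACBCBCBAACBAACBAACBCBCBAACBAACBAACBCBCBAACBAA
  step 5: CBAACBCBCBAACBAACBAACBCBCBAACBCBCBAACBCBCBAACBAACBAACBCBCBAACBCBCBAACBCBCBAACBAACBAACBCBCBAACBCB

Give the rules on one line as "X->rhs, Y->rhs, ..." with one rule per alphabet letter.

A->CB, B->AA, C->CB

  step 4 ⇒ step 5: CBAACBCBCBAACBAACBAACBCBCBAACBAACBAACBCBCBAACBAA ⇒ CB·AA·CB·CB·CB·AA·CB·AA·CB·AA·CB·CB·CB·AA·CB·CB·CB·AA·CB·CB·CB·AA·CB·AA·CB·AA·CB·CB·CB·AA·CB·CB·CB·AA·CB·CB·CB·AA·CB·AA·CB·AA·CB·CB·CB·AA·CB·CB
    A ↦ CB
    B ↦ AA
    C ↦ CB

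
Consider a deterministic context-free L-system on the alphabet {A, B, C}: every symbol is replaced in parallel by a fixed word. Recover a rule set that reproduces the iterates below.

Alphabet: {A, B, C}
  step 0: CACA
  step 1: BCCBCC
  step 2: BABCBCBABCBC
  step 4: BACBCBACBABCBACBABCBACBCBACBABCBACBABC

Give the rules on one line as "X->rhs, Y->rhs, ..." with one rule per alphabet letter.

  step 1 ⇒ step 2: BCCBCC ⇒ BA·BC·BC·BA·BC·BC
    B ↦ BA
    C ↦ BC
  step 0 ⇒ step 1: CACA ⇒ BC·C·BC·C
    A ↦ C

A->C, B->BA, C->BC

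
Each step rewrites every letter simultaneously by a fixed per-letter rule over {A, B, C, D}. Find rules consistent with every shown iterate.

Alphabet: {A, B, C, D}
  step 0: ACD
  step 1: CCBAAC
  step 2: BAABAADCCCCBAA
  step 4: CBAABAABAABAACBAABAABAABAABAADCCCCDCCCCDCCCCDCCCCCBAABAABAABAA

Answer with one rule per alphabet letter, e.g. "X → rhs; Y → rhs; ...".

  step 1 ⇒ step 2: CCBAAC ⇒ BAA·BAA·D·CC·CC·BAA
    A ↦ CC
    B ↦ D
    C ↦ BAA
  step 0 ⇒ step 1: ACD ⇒ CC·BAA·C
    D ↦ C

A->CC, B->D, C->BAA, D->C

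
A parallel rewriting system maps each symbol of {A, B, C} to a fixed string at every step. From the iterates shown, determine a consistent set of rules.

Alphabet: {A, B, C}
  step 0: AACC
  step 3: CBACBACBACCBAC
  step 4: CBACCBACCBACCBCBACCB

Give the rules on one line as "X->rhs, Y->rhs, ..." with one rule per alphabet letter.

  step 3 ⇒ step 4: CBACBACBACCBAC ⇒ CB·A·C·CB·A·C·CB·A·C·CB·CB·A·C·CB
    A ↦ C
    B ↦ A
    C ↦ CB

A->C, B->A, C->CB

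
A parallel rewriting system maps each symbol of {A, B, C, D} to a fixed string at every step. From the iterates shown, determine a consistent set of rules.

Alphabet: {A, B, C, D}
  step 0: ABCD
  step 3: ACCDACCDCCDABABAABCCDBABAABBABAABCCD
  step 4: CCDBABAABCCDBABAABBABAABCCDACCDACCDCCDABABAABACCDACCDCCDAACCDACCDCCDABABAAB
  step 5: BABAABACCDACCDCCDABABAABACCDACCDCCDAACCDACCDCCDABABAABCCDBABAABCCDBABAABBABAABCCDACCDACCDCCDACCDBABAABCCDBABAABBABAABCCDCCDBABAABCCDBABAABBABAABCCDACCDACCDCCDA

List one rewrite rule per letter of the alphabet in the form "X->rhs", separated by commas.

A->CCD, B->A, C->BA, D->AB

  step 4 ⇒ step 5: CCDBABAABCCDBABAABBABAABCCDACCDACCDCCDABABAABACCDACCDCCDAACCDACCDCCDABABAAB ⇒ BA·BA·AB·A·CCD·A·CCD·CCD·A·BA·BA·AB·A·CCD·A·CCD·CCD·A·A·CCD·A·CCD·CCD·A·BA·BA·AB·CCD·BA·BA·AB·CCD·BA·BA·AB·BA·BA·AB·CCD·A·CCD·A·CCD·CCD·A·CCD·BA·BA·AB·CCD·BA·BA·AB·BA·BA·AB·CCD·CCD·BA·BA·AB·CCD·BA·BA·AB·BA·BA·AB·CCD·A·CCD·A·CCD·CCD·A
    A ↦ CCD
    B ↦ A
    C ↦ BA
    D ↦ AB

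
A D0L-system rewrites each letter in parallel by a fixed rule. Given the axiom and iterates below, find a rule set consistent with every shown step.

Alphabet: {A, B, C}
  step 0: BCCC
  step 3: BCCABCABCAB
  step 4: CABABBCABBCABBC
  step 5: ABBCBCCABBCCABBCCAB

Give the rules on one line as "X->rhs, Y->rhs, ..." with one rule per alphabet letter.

A->B, B->C, C->AB

  step 4 ⇒ step 5: CABABBCABBCABBC ⇒ AB·B·C·B·C·C·AB·B·C·C·AB·B·C·C·AB
    A ↦ B
    B ↦ C
    C ↦ AB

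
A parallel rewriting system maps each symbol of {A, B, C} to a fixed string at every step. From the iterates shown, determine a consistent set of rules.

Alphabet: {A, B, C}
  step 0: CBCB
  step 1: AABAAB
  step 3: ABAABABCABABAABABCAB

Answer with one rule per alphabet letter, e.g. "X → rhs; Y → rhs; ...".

  step 0 ⇒ step 1: CBCB ⇒ A·AB·A·AB
    B ↦ AB
    C ↦ A
    A ↦ BC  (constrained at step 1)

A->BC, B->AB, C->A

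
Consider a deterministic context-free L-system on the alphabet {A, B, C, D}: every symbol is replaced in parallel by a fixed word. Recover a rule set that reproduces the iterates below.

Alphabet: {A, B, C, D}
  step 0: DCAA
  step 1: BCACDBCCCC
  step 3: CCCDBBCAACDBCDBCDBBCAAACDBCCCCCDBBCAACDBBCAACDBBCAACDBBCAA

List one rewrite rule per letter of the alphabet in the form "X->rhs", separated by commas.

  step 0 ⇒ step 1: DCAA ⇒ BCA·CDB·CC·CC
    A ↦ CC
    C ↦ CDB
    D ↦ BCA
    B ↦ A  (constrained at step 1)

A->CC, B->A, C->CDB, D->BCA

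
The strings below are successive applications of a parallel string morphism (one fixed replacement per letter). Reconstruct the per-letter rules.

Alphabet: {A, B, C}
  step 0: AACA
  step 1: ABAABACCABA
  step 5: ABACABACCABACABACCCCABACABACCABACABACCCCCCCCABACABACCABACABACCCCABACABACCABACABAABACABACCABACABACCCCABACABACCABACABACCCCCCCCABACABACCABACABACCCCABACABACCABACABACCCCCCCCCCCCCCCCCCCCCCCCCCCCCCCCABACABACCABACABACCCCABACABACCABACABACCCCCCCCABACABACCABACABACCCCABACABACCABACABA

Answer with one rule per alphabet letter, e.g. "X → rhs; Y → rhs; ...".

A->ABA, B->C, C->CC

  step 0 ⇒ step 1: AACA ⇒ ABA·ABA·CC·ABA
    A ↦ ABA
    C ↦ CC
    B ↦ C  (constrained at step 1)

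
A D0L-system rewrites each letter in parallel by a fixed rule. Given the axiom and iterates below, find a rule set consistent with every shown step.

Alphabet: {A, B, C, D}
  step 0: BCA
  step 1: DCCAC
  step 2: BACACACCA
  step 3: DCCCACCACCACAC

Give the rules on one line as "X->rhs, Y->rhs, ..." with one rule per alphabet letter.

A->C, B->DC, C->CA, D->BA

  step 2 ⇒ step 3: BACACACCA ⇒ DC·C·CA·C·CA·C·CA·CA·C
    A ↦ C
    B ↦ DC
    C ↦ CA
  step 1 ⇒ step 2: DCCAC ⇒ BA·CA·CA·C·CA
    D ↦ BA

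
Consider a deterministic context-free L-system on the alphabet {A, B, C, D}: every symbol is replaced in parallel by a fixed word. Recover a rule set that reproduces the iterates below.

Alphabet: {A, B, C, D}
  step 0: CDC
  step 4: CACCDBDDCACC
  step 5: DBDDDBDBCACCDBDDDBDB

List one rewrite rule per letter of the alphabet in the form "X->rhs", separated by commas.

  step 4 ⇒ step 5: CACCDBDDCACC ⇒ DB·DD·DB·DB·C·A·C·C·DB·DD·DB·DB
    A ↦ DD
    B ↦ A
    C ↦ DB
    D ↦ C

A->DD, B->A, C->DB, D->C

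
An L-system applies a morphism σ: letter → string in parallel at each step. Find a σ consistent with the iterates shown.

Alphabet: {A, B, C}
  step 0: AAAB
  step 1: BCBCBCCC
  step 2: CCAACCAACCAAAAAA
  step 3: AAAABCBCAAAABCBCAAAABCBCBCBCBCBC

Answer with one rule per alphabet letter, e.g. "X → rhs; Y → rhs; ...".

A->BC, B->CC, C->AA

  step 2 ⇒ step 3: CCAACCAACCAAAAAA ⇒ AA·AA·BC·BC·AA·AA·BC·BC·AA·AA·BC·BC·BC·BC·BC·BC
    A ↦ BC
    C ↦ AA
  step 0 ⇒ step 1: AAAB ⇒ BC·BC·BC·CC
    B ↦ CC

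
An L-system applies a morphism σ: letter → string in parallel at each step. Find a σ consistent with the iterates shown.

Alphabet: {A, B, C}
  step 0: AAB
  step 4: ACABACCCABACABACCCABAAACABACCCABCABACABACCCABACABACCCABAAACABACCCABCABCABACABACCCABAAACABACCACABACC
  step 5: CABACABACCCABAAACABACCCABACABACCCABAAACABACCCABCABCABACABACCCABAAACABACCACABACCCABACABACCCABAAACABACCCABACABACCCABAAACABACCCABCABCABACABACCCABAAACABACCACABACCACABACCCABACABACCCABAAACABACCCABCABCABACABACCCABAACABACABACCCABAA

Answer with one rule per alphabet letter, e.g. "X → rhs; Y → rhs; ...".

  step 4 ⇒ step 5: ACABACCCABACABACCCABAAACABACCCABCABACABACCCABACABACCCABAAACABACCCABCABCABACABACCCABAAACABACCACABACC ⇒ CAB·A·CAB·ACC·CAB·A·A·A·CAB·ACC·CAB·A·CAB·ACC·CAB·A·A·A·CAB·ACC·CAB·CAB·CAB·A·CAB·ACC·CAB·A·A·A·CAB·ACC·A·CAB·ACC·CAB·A·CAB·ACC·CAB·A·A·A·CAB·ACC·CAB·A·CAB·ACC·CAB·A·A·A·CAB·ACC·CAB·CAB·CAB·A·CAB·ACC·CAB·A·A·A·CAB·ACC·A·CAB·ACC·A·CAB·ACC·CAB·A·CAB·ACC·CAB·A·A·A·CAB·ACC·CAB·CAB·CAB·A·CAB·ACC·CAB·A·A·CAB·A·CAB·ACC·CAB·A·A
    A ↦ CAB
    B ↦ ACC
    C ↦ A

A->CAB, B->ACC, C->A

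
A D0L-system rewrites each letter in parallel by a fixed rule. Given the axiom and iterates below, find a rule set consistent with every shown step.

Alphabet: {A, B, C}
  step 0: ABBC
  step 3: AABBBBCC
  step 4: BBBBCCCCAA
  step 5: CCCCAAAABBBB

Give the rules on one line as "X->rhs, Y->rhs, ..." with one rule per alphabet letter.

A->BB, B->C, C->A

  step 4 ⇒ step 5: BBBBCCCCAA ⇒ C·C·C·C·A·A·A·A·BB·BB
    A ↦ BB
    B ↦ C
    C ↦ A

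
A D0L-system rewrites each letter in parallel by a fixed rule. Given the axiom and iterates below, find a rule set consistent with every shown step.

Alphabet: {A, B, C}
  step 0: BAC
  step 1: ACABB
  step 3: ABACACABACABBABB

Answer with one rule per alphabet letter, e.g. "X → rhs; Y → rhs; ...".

  step 0 ⇒ step 1: BAC ⇒ AC·AB·B
    A ↦ AB
    B ↦ AC
    C ↦ B

A->AB, B->AC, C->B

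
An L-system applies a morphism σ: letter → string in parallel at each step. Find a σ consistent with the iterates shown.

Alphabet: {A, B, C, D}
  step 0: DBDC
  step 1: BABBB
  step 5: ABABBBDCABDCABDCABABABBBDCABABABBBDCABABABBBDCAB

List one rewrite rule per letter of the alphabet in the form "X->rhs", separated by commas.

  step 0 ⇒ step 1: DBDC ⇒ B·AB·B·B
    B ↦ AB
    C ↦ B
    D ↦ B
    A ↦ DC  (constrained at step 1)

A->DC, B->AB, C->B, D->B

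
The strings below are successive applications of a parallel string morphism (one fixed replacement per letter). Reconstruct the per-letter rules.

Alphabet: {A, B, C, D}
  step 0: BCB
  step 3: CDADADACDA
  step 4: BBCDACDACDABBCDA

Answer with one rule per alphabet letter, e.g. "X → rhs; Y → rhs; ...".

A->DA, B->A, C->BB, D->C

  step 3 ⇒ step 4: CDADADACDA ⇒ BB·C·DA·C·DA·C·DA·BB·C·DA
    A ↦ DA
    C ↦ BB
    D ↦ C
    B ↦ A  (constrained at step 0)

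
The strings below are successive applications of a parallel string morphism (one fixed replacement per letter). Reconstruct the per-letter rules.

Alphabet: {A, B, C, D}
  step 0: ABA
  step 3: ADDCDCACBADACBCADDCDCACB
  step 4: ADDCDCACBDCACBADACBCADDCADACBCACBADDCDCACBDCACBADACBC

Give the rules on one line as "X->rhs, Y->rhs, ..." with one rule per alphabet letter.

A->AD, B->C, C->ACB, D->DC

  step 3 ⇒ step 4: ADDCDCACBADACBCADDCDCACB ⇒ AD·DC·DC·ACB·DC·ACB·AD·ACB·C·AD·DC·AD·ACB·C·ACB·AD·DC·DC·ACB·DC·ACB·AD·ACB·C
    A ↦ AD
    B ↦ C
    C ↦ ACB
    D ↦ DC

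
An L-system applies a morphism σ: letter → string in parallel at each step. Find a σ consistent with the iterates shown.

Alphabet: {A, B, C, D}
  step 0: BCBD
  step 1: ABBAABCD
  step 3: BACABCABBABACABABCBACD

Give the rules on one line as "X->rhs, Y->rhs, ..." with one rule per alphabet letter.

  step 0 ⇒ step 1: BCBD ⇒ AB·BA·AB·CD
    B ↦ AB
    C ↦ BA
    D ↦ CD
    A ↦ C  (constrained at step 1)

A->C, B->AB, C->BA, D->CD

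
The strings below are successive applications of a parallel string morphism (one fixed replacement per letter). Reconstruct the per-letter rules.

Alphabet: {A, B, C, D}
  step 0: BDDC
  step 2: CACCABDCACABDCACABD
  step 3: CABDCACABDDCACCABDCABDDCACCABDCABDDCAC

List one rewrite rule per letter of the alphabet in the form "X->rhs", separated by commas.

  step 2 ⇒ step 3: CACCABDCACABDCACABD ⇒ CA·BD·CA·CA·BD·D·CAC·CA·BD·CA·BD·D·CAC·CA·BD·CA·BD·D·CAC
    A ↦ BD
    B ↦ D
    C ↦ CA
    D ↦ CAC

A->BD, B->D, C->CA, D->CAC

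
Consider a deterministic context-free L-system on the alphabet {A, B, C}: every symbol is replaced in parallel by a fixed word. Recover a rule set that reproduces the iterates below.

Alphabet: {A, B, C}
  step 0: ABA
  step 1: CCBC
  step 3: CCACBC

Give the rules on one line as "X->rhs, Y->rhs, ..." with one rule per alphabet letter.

A->C, B->CB, C->A

  step 0 ⇒ step 1: ABA ⇒ C·CB·C
    A ↦ C
    B ↦ CB
    C ↦ A  (constrained at step 1)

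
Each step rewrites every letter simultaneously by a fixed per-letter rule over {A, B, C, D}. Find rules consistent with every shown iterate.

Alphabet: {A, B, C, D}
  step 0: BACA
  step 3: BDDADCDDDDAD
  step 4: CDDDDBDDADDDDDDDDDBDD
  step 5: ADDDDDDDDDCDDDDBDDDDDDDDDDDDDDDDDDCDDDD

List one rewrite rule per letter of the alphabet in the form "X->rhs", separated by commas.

A->B, B->C, C->AD, D->DD

  step 4 ⇒ step 5: CDDDDBDDADDDDDDDDDBDD ⇒ AD·DD·DD·DD·DD·C·DD·DD·B·DD·DD·DD·DD·DD·DD·DD·DD·DD·C·DD·DD
    A ↦ B
    B ↦ C
    C ↦ AD
    D ↦ DD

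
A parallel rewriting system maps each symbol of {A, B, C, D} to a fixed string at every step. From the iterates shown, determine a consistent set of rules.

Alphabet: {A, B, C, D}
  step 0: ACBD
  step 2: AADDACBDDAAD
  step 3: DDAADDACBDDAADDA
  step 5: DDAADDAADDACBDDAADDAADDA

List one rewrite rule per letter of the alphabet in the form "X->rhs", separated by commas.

A->D, B->BDD, C->DAC, D->A

  step 2 ⇒ step 3: AADDACBDDAAD ⇒ D·D·A·A·D·DAC·BDD·A·A·D·D·A
    A ↦ D
    B ↦ BDD
    C ↦ DAC
    D ↦ A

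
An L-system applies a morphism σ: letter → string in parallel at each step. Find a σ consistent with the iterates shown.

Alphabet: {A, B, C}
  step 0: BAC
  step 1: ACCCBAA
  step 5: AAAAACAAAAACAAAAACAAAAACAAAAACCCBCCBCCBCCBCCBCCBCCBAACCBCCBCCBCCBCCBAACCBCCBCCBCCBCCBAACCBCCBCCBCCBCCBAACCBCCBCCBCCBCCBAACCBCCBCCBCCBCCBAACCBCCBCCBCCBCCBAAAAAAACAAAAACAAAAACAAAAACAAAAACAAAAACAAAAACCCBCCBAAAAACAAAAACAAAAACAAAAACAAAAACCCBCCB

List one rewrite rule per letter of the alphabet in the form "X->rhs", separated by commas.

A->CCB, B->AC, C->AA

  step 0 ⇒ step 1: BAC ⇒ AC·CCB·AA
    A ↦ CCB
    B ↦ AC
    C ↦ AA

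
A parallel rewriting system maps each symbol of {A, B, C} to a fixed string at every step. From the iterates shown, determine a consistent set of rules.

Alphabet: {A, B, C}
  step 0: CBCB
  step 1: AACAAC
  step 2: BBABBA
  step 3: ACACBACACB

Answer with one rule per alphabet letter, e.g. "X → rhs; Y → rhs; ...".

  step 2 ⇒ step 3: BBABBA ⇒ AC·AC·B·AC·AC·B
    A ↦ B
    B ↦ AC
  step 0 ⇒ step 1: CBCB ⇒ A·AC·A·AC
    C ↦ A

A->B, B->AC, C->A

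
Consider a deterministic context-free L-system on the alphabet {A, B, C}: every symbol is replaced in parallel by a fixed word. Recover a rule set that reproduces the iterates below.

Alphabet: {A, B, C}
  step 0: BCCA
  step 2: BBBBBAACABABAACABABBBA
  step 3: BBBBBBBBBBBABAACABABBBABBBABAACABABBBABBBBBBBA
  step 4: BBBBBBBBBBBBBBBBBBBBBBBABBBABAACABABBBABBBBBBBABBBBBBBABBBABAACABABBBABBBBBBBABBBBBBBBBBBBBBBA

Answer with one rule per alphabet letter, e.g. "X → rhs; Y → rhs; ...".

A->BA, B->BB, C->ACA

  step 3 ⇒ step 4: BBBBBBBBBBBABAACABABBBABBBABAACABABBBABBBBBBBA ⇒ BB·BB·BB·BB·BB·BB·BB·BB·BB·BB·BB·BA·BB·BA·BA·ACA·BA·BB·BA·BB·BB·BB·BA·BB·BB·BB·BA·BB·BA·BA·ACA·BA·BB·BA·BB·BB·BB·BA·BB·BB·BB·BB·BB·BB·BB·BA
    A ↦ BA
    B ↦ BB
    C ↦ ACA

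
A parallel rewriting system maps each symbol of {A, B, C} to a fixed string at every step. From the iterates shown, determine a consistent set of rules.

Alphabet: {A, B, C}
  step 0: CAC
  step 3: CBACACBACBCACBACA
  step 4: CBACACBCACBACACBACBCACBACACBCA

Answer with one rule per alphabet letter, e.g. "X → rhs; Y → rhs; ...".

  step 3 ⇒ step 4: CBACACBACBCACBACA ⇒ CB·A·CA·CB·CA·CB·A·CA·CB·A·CB·CA·CB·A·CA·CB·CA
    A ↦ CA
    B ↦ A
    C ↦ CB

A->CA, B->A, C->CB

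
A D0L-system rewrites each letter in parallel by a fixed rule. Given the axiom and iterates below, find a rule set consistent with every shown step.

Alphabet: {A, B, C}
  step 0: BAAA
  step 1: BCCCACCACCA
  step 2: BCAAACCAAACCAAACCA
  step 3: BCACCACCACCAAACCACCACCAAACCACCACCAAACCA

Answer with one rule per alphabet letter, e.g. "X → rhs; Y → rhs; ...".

  step 2 ⇒ step 3: BCAAACCAAACCAAACCA ⇒ BC·A·CCA·CCA·CCA·A·A·CCA·CCA·CCA·A·A·CCA·CCA·CCA·A·A·CCA
    A ↦ CCA
    B ↦ BC
    C ↦ A

A->CCA, B->BC, C->A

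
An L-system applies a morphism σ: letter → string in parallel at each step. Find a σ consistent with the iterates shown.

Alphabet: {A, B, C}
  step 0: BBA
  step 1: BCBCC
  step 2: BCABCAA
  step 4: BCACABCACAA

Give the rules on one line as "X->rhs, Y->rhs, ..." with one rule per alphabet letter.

  step 1 ⇒ step 2: BCBCC ⇒ BC·A·BC·A·A
    B ↦ BC
    C ↦ A
  step 0 ⇒ step 1: BBA ⇒ BC·BC·C
    A ↦ C

A->C, B->BC, C->A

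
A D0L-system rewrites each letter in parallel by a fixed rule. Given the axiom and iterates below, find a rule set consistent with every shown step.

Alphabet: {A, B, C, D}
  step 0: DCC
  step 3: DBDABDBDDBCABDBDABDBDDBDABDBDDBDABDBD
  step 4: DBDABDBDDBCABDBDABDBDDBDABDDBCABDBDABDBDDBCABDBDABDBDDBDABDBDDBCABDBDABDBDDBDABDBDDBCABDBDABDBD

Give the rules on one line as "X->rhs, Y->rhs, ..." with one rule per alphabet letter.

A->DBC, B->AB, C->D, D->DBD

  step 3 ⇒ step 4: DBDABDBDDBCABDBDABDBDDBDABDBDDBDABDBD ⇒ DBD·AB·DBD·DBC·AB·DBD·AB·DBD·DBD·AB·D·DBC·AB·DBD·AB·DBD·DBC·AB·DBD·AB·DBD·DBD·AB·DBD·DBC·AB·DBD·AB·DBD·DBD·AB·DBD·DBC·AB·DBD·AB·DBD
    A ↦ DBC
    B ↦ AB
    C ↦ D
    D ↦ DBD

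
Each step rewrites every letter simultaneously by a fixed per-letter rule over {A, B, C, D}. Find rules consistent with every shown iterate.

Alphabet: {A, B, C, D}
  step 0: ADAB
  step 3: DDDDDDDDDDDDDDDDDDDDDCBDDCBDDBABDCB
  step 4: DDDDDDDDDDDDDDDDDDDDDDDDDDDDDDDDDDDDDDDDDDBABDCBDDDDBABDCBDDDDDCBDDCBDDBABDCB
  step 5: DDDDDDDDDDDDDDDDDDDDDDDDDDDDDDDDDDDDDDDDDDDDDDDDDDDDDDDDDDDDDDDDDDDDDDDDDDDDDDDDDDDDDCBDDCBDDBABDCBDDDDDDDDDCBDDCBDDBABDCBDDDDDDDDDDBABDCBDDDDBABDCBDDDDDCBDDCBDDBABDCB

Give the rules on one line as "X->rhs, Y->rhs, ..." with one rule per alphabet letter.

A->D, B->DCB, C->BAB, D->DD

  step 4 ⇒ step 5: DDDDDDDDDDDDDDDDDDDDDDDDDDDDDDDDDDDDDDDDDDBABDCBDDDDBABDCBDDDDDCBDDCBDDBABDCB ⇒ DD·DD·DD·DD·DD·DD·DD·DD·DD·DD·DD·DD·DD·DD·DD·DD·DD·DD·DD·DD·DD·DD·DD·DD·DD·DD·DD·DD·DD·DD·DD·DD·DD·DD·DD·DD·DD·DD·DD·DD·DD·DD·DCB·D·DCB·DD·BAB·DCB·DD·DD·DD·DD·DCB·D·DCB·DD·BAB·DCB·DD·DD·DD·DD·DD·BAB·DCB·DD·DD·BAB·DCB·DD·DD·DCB·D·DCB·DD·BAB·DCB
    A ↦ D
    B ↦ DCB
    C ↦ BAB
    D ↦ DD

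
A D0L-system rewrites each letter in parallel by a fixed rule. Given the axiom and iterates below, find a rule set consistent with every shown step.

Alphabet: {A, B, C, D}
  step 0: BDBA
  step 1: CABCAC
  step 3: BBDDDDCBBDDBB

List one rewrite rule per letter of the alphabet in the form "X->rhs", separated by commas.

  step 0 ⇒ step 1: BDBA ⇒ CA·B·CA·C
    A ↦ C
    B ↦ CA
    D ↦ B
    C ↦ DD  (constrained at step 1)

A->C, B->CA, C->DD, D->B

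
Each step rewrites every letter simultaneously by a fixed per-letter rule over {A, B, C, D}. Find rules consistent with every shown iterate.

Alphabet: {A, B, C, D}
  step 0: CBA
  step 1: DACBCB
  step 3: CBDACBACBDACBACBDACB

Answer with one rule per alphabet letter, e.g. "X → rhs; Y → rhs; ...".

A->CB, B->CB, C->DA, D->A

  step 0 ⇒ step 1: CBA ⇒ DA·CB·CB
    A ↦ CB
    B ↦ CB
    C ↦ DA
    D ↦ A  (constrained at step 1)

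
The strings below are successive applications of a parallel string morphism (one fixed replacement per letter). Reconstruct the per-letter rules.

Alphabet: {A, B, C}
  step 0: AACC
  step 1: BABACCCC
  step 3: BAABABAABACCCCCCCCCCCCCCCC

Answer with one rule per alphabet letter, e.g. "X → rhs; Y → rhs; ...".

A->BA, B->A, C->CC

  step 0 ⇒ step 1: AACC ⇒ BA·BA·CC·CC
    A ↦ BA
    C ↦ CC
    B ↦ A  (constrained at step 1)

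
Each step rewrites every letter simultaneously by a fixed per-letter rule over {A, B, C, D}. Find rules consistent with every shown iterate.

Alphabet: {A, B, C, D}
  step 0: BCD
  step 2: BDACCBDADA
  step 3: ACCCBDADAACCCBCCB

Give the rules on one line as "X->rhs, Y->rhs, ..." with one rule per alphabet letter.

A->B, B->AC, C->DA, D->CC

  step 2 ⇒ step 3: BDACCBDADA ⇒ AC·CC·B·DA·DA·AC·CC·B·CC·B
    A ↦ B
    B ↦ AC
    C ↦ DA
    D ↦ CC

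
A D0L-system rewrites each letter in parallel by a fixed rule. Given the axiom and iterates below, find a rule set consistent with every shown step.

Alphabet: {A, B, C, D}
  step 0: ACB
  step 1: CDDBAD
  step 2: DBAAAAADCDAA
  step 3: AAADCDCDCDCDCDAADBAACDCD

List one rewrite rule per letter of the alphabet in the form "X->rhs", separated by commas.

A->CD, B->AD, C->DB, D->AA

  step 2 ⇒ step 3: DBAAAAADCDAA ⇒ AA·AD·CD·CD·CD·CD·CD·AA·DB·AA·CD·CD
    A ↦ CD
    B ↦ AD
    C ↦ DB
    D ↦ AA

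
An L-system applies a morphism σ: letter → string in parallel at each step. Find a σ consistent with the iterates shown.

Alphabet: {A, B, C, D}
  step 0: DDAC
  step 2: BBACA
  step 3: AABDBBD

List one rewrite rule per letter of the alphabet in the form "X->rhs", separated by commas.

  step 2 ⇒ step 3: BBACA ⇒ A·A·BD·B·BD
    A ↦ BD
    B ↦ A
    C ↦ B
    D ↦ C  (constrained at step 0)

A->BD, B->A, C->B, D->C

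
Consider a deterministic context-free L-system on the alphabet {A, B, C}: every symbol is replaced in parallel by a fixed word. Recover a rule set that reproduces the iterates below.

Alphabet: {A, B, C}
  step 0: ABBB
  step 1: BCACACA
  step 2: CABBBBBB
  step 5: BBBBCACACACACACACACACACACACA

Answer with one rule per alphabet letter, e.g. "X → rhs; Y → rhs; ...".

A->B, B->CA, C->B

  step 1 ⇒ step 2: BCACACA ⇒ CA·B·B·B·B·B·B
    A ↦ B
    B ↦ CA
    C ↦ B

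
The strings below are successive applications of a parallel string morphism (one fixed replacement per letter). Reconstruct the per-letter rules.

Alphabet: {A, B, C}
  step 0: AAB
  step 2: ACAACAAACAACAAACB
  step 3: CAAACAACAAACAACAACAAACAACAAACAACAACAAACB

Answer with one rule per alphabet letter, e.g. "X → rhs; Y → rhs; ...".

  step 2 ⇒ step 3: ACAACAAACAACAAACB ⇒ CAA·A·CAA·CAA·A·CAA·CAA·CAA·A·CAA·CAA·A·CAA·CAA·CAA·A·CB
    A ↦ CAA
    B ↦ CB
    C ↦ A

A->CAA, B->CB, C->A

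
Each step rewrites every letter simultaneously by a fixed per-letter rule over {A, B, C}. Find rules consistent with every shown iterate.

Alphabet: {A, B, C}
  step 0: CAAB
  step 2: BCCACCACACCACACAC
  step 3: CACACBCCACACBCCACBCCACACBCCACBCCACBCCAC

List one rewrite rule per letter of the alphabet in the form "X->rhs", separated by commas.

A->BCC, B->C, C->AC

  step 2 ⇒ step 3: BCCACCACACCACACAC ⇒ C·AC·AC·BCC·AC·AC·BCC·AC·BCC·AC·AC·BCC·AC·BCC·AC·BCC·AC
    A ↦ BCC
    B ↦ C
    C ↦ AC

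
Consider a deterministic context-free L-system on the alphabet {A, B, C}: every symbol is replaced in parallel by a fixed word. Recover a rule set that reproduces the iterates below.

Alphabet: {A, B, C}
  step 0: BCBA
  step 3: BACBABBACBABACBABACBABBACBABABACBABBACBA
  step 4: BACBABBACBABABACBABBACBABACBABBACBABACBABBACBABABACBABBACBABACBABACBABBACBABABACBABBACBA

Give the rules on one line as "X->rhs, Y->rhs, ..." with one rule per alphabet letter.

A->CBA, B->BA, C->B

  step 3 ⇒ step 4: BACBABBACBABACBABACBABBACBABABACBABBACBA ⇒ BA·CBA·B·BA·CBA·BA·BA·CBA·B·BA·CBA·BA·CBA·B·BA·CBA·BA·CBA·B·BA·CBA·BA·BA·CBA·B·BA·CBA·BA·CBA·BA·CBA·B·BA·CBA·BA·BA·CBA·B·BA·CBA
    A ↦ CBA
    B ↦ BA
    C ↦ B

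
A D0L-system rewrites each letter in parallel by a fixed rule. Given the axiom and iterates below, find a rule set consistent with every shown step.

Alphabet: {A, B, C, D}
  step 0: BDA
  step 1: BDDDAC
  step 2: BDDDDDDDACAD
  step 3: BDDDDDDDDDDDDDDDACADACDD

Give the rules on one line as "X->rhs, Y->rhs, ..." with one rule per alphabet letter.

A->AC, B->BD, C->AD, D->DD

  step 2 ⇒ step 3: BDDDDDDDACAD ⇒ BD·DD·DD·DD·DD·DD·DD·DD·AC·AD·AC·DD
    A ↦ AC
    B ↦ BD
    C ↦ AD
    D ↦ DD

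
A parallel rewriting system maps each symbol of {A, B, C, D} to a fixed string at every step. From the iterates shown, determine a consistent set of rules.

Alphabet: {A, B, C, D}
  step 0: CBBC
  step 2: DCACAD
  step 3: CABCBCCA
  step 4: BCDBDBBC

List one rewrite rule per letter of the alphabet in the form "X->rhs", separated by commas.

  step 3 ⇒ step 4: CABCBCCA ⇒ B·C·D·B·D·B·B·C
    A ↦ C
    B ↦ D
    C ↦ B
  step 2 ⇒ step 3: DCACAD ⇒ CA·B·C·B·C·CA
    D ↦ CA

A->C, B->D, C->B, D->CA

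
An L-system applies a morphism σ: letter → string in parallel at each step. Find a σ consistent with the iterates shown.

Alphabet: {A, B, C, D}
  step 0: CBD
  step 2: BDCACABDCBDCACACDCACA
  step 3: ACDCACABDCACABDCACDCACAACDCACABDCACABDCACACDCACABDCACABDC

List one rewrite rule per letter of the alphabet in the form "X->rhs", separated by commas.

A->BDC, B->A, C->ACA, D->CDC

  step 2 ⇒ step 3: BDCACABDCBDCACACDCACA ⇒ A·CDC·ACA·BDC·ACA·BDC·A·CDC·ACA·A·CDC·ACA·BDC·ACA·BDC·ACA·CDC·ACA·BDC·ACA·BDC
    A ↦ BDC
    B ↦ A
    C ↦ ACA
    D ↦ CDC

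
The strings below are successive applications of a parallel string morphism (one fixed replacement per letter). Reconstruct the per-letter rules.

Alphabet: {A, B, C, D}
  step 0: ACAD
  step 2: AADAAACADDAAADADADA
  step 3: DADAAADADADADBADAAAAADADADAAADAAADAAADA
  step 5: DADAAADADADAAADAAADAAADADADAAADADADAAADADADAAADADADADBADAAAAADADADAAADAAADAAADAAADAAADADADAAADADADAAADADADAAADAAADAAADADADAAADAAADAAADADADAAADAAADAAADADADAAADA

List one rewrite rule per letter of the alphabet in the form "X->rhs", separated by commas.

A->DA, B->CAD, C->DBA, D->AA

  step 2 ⇒ step 3: AADAAACADDAAADADADA ⇒ DA·DA·AA·DA·DA·DA·DBA·DA·AA·AA·DA·DA·DA·AA·DA·AA·DA·AA·DA
    A ↦ DA
    C ↦ DBA
    D ↦ AA
    B ↦ CAD  (constrained at step 3)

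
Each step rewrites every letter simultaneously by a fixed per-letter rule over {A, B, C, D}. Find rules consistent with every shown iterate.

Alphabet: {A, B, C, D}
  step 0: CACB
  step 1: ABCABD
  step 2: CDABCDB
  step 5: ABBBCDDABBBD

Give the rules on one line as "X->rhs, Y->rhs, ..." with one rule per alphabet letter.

  step 1 ⇒ step 2: ABCABD ⇒ C·D·AB·C·D·B
    A ↦ C
    B ↦ D
    C ↦ AB
    D ↦ B

A->C, B->D, C->AB, D->B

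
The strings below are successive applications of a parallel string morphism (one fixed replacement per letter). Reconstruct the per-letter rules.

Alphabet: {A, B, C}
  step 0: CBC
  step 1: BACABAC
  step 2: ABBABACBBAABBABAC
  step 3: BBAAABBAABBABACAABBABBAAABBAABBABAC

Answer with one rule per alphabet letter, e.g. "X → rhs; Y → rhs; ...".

A->BBA, B->A, C->BAC

  step 2 ⇒ step 3: ABBABACBBAABBABAC ⇒ BBA·A·A·BBA·A·BBA·BAC·A·A·BBA·BBA·A·A·BBA·A·BBA·BAC
    A ↦ BBA
    B ↦ A
    C ↦ BAC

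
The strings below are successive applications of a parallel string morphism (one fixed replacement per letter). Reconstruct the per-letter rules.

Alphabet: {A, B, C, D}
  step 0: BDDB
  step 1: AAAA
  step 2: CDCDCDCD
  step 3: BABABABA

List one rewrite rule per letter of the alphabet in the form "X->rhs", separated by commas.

A->CD, B->A, C->B, D->A

  step 2 ⇒ step 3: CDCDCDCD ⇒ B·A·B·A·B·A·B·A
    C ↦ B
    D ↦ A
  step 1 ⇒ step 2: AAAA ⇒ CD·CD·CD·CD
    A ↦ CD
  step 0 ⇒ step 1: BDDB ⇒ A·A·A·A
    B ↦ A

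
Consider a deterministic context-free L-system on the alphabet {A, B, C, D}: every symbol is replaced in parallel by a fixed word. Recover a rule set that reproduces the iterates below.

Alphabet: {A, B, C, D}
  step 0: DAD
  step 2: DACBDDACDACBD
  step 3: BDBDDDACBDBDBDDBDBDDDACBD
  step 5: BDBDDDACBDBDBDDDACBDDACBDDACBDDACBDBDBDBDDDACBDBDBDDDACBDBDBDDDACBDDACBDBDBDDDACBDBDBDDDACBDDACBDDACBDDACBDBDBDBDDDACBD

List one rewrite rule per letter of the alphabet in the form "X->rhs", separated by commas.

A->B, B->DAC, C->DD, D->BD

  step 2 ⇒ step 3: DACBDDACDACBD ⇒ BD·B·DD·DAC·BD·BD·B·DD·BD·B·DD·DAC·BD
    A ↦ B
    B ↦ DAC
    C ↦ DD
    D ↦ BD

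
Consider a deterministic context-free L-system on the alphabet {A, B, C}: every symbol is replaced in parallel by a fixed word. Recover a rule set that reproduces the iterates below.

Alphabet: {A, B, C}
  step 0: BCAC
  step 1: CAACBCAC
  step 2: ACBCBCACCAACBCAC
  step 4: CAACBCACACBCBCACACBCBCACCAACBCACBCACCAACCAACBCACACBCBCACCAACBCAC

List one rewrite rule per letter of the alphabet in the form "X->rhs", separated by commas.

A->BC, B->CA, C->AC

  step 1 ⇒ step 2: CAACBCAC ⇒ AC·BC·BC·AC·CA·AC·BC·AC
    A ↦ BC
    B ↦ CA
    C ↦ AC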